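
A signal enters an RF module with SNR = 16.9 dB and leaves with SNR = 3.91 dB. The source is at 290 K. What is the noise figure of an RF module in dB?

NF (dB) = SNR_in(dB) − SNR_out(dB) when the source is at T₀
NF = 16.9 − 3.91 = 12.99 dB

12.99 dB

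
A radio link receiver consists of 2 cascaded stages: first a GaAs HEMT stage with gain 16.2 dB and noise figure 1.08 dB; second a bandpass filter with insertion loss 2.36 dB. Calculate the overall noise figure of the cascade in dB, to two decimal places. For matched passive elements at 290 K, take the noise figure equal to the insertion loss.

1.14 dB

Convert to linear (a loss of L dB is a gain of −L dB): F_i = 10^(NF_i/10), G_i = 10^(G_i,dB/10)
  Stage 1: F_1 = 10^(1.08/10) = 1.282, G_1 = 10^(16.2/10) = 41.69
  Stage 2: F_2 = 10^(2.36/10) = 1.722, G_2 = 10^(−2.36/10) = 0.5808
Friis cascade:
  F = 1.282 + (1.722 − 1)/41.69 = 1.300
NF = 10 log₁₀(1.300) = 1.14 dB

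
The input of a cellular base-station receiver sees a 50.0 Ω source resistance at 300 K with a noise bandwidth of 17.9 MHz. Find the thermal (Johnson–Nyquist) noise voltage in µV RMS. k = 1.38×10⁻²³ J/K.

3.85 µV

V_n = √(4kTRB)
4kTRB = 4 × 1.38×10⁻²³ × 300 × 5.00×10¹ × 1.79×10⁷ = 1.48×10⁻¹¹ V²
V_n = √(1.48×10⁻¹¹) = 3.85×10⁻⁶ V = 3.85 µV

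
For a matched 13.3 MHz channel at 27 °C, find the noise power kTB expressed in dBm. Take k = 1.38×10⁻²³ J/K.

−102.6 dBm

T = 27 °C + 273.15 = 300.15 K
P_n = kTB = 1.38×10⁻²³ × 300.15 × 1.33×10⁷ = 5.51×10⁻¹⁴ W
In dBm: 10 log₁₀(5.51×10⁻¹⁴ / 10⁻³) = −102.6 dBm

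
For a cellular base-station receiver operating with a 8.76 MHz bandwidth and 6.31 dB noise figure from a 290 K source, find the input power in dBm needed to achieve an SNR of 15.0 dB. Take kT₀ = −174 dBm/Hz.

−83.3 dBm

Sensitivity = −174 + 10 log₁₀(B) + NF + SNR_min
= −174 + 69.43 + 6.31 + 15.0
= −83.26 dBm → −83.3 dBm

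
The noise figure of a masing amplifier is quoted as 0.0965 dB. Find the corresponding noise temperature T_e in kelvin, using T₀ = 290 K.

F = 10^(0.0965/10) = 1.02247
T_e = (F − 1)·T₀ = (1.02247 − 1) × 290 = 6.52 K

6.52 K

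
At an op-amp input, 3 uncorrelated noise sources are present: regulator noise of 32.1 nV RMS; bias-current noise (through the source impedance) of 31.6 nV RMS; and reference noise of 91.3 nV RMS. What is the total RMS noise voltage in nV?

Uncorrelated sources add in power (mean-square): V_tot = √(ΣV_i²)
V_tot = √[(3.21×10⁻⁸)² + (3.16×10⁻⁸)² + (9.13×10⁻⁸)²] = 1.02×10⁻⁷ V = 102 nV

102 nV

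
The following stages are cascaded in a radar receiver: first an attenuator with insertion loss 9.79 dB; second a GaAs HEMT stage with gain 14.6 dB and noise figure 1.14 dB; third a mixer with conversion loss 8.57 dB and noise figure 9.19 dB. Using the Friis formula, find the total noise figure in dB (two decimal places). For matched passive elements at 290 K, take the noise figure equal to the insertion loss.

11.70 dB

Convert to linear (a loss of L dB is a gain of −L dB): F_i = 10^(NF_i/10), G_i = 10^(G_i,dB/10)
  Stage 1: F_1 = 10^(9.79/10) = 9.528, G_1 = 10^(−9.79/10) = 0.1050
  Stage 2: F_2 = 10^(1.14/10) = 1.300, G_2 = 10^(14.6/10) = 28.84
  Stage 3: F_3 = 10^(9.19/10) = 8.299, G_3 = 10^(−8.57/10) = 0.1390
Friis cascade:
  F = 9.528 + (1.300 − 1)/0.1050 + (8.299 − 1)/3.027 = 14.80
NF = 10 log₁₀(14.80) = 11.70 dB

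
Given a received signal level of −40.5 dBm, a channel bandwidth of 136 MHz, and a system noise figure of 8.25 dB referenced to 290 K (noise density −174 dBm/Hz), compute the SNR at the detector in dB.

43.9 dB

Noise floor: N = −174 + 10 log₁₀(B) + NF
10 log₁₀(1.36×10⁸) = 81.34 dB
N = −174 + 81.34 + 8.25 = −84.41 dBm
SNR = P_sig − N = −40.5 − (−84.41) = 43.91 dB → 43.9 dB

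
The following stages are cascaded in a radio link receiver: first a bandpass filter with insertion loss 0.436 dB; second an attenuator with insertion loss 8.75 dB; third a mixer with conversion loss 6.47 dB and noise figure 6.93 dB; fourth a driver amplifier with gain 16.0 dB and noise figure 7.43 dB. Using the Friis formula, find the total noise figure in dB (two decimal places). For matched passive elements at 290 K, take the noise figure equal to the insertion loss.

Convert to linear (a loss of L dB is a gain of −L dB): F_i = 10^(NF_i/10), G_i = 10^(G_i,dB/10)
  Stage 1: F_1 = 10^(0.436/10) = 1.106, G_1 = 10^(−0.436/10) = 0.9045
  Stage 2: F_2 = 10^(8.75/10) = 7.499, G_2 = 10^(−8.75/10) = 0.1334
  Stage 3: F_3 = 10^(6.93/10) = 4.932, G_3 = 10^(−6.47/10) = 0.2254
  Stage 4: F_4 = 10^(7.43/10) = 5.534, G_4 = 10^(16.0/10) = 39.81
Friis cascade:
  F = 1.106 + (7.499 − 1)/0.9045 + (4.932 − 1)/0.1206 + (5.534 − 1)/0.02719 = 207.6
NF = 10 log₁₀(207.6) = 23.17 dB

23.17 dB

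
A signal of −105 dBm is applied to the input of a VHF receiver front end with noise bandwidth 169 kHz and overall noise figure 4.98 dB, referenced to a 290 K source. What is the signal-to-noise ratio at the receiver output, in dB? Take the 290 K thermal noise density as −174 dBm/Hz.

Noise floor: N = −174 + 10 log₁₀(B) + NF
10 log₁₀(1.69×10⁵) = 52.28 dB
N = −174 + 52.28 + 4.98 = −116.74 dBm
SNR = P_sig − N = −105 − (−116.74) = 11.74 dB → 11.7 dB

11.7 dB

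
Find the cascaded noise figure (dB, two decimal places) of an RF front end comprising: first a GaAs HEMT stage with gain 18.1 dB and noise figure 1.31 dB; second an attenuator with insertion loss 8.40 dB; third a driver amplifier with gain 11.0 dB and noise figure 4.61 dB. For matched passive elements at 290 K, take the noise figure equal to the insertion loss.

Convert to linear (a loss of L dB is a gain of −L dB): F_i = 10^(NF_i/10), G_i = 10^(G_i,dB/10)
  Stage 1: F_1 = 10^(1.31/10) = 1.352, G_1 = 10^(18.1/10) = 64.57
  Stage 2: F_2 = 10^(8.40/10) = 6.918, G_2 = 10^(−8.40/10) = 0.1445
  Stage 3: F_3 = 10^(4.61/10) = 2.891, G_3 = 10^(11.0/10) = 12.59
Friis cascade:
  F = 1.352 + (6.918 − 1)/64.57 + (2.891 − 1)/9.333 = 1.646
NF = 10 log₁₀(1.646) = 2.17 dB

2.17 dB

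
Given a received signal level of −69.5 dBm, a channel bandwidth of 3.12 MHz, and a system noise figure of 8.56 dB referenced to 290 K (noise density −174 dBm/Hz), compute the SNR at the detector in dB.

Noise floor: N = −174 + 10 log₁₀(B) + NF
10 log₁₀(3.12×10⁶) = 64.94 dB
N = −174 + 64.94 + 8.56 = −100.50 dBm
SNR = P_sig − N = −69.5 − (−100.50) = 31.00 dB → 31.0 dB

31.0 dB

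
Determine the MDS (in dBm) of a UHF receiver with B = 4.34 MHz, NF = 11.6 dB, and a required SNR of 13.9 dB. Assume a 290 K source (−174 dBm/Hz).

−82.1 dBm

Sensitivity = −174 + 10 log₁₀(B) + NF + SNR_min
= −174 + 66.37 + 11.6 + 13.9
= −82.13 dBm → −82.1 dBm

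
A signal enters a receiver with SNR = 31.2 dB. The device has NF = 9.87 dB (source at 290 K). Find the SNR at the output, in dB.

By definition F = SNR_in/SNR_out, so in dB: SNR_out = SNR_in − NF
SNR_out = 31.2 − 9.87 = 21.33 dB

21.33 dB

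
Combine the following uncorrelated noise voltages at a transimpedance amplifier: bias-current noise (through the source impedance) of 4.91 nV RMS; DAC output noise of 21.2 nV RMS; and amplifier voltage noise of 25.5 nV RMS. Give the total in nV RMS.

Uncorrelated sources add in power (mean-square): V_tot = √(ΣV_i²)
V_tot = √[(4.91×10⁻⁹)² + (2.12×10⁻⁸)² + (2.55×10⁻⁸)²] = 3.35×10⁻⁸ V = 33.5 nV

33.5 nV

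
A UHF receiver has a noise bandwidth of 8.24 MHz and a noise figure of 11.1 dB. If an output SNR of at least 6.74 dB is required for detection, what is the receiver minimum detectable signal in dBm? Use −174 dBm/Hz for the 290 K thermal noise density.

Sensitivity = −174 + 10 log₁₀(B) + NF + SNR_min
= −174 + 69.16 + 11.1 + 6.74
= −87.00 dBm → −87.0 dBm

−87.0 dBm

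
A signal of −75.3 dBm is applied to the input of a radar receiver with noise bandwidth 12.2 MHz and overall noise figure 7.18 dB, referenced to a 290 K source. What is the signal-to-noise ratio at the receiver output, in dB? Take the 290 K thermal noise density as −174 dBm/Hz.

20.7 dB

Noise floor: N = −174 + 10 log₁₀(B) + NF
10 log₁₀(1.22×10⁷) = 70.86 dB
N = −174 + 70.86 + 7.18 = −95.96 dBm
SNR = P_sig − N = −75.3 − (−95.96) = 20.66 dB → 20.7 dB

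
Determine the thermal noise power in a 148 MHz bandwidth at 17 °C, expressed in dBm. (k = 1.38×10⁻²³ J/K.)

−92.3 dBm

T = 17 °C + 273.15 = 290.15 K
P_n = kTB = 1.38×10⁻²³ × 290.15 × 1.48×10⁸ = 5.93×10⁻¹³ W
In dBm: 10 log₁₀(5.93×10⁻¹³ / 10⁻³) = −92.3 dBm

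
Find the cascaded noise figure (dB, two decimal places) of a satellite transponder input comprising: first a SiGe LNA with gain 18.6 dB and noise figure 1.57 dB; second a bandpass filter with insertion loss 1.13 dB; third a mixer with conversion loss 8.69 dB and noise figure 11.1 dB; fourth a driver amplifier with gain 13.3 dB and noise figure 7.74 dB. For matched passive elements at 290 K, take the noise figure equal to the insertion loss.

Convert to linear (a loss of L dB is a gain of −L dB): F_i = 10^(NF_i/10), G_i = 10^(G_i,dB/10)
  Stage 1: F_1 = 10^(1.57/10) = 1.435, G_1 = 10^(18.6/10) = 72.44
  Stage 2: F_2 = 10^(1.13/10) = 1.297, G_2 = 10^(−1.13/10) = 0.7709
  Stage 3: F_3 = 10^(11.1/10) = 12.88, G_3 = 10^(−8.69/10) = 0.1352
  Stage 4: F_4 = 10^(7.74/10) = 5.943, G_4 = 10^(13.3/10) = 21.38
Friis cascade:
  F = 1.435 + (1.297 − 1)/72.44 + (12.88 − 1)/55.85 + (5.943 − 1)/7.551 = 2.307
NF = 10 log₁₀(2.307) = 3.63 dB

3.63 dB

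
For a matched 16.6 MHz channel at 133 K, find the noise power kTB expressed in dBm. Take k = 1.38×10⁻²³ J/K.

P_n = kTB = 1.38×10⁻²³ × 133 × 1.66×10⁷ = 3.05×10⁻¹⁴ W
In dBm: 10 log₁₀(3.05×10⁻¹⁴ / 10⁻³) = −105.2 dBm

−105.2 dBm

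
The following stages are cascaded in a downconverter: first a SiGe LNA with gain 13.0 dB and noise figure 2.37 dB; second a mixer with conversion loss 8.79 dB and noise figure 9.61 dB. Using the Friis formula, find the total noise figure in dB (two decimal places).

Convert to linear (a loss of L dB is a gain of −L dB): F_i = 10^(NF_i/10), G_i = 10^(G_i,dB/10)
  Stage 1: F_1 = 10^(2.37/10) = 1.726, G_1 = 10^(13.0/10) = 19.95
  Stage 2: F_2 = 10^(9.61/10) = 9.141, G_2 = 10^(−8.79/10) = 0.1321
Friis cascade:
  F = 1.726 + (9.141 − 1)/19.95 = 2.134
NF = 10 log₁₀(2.134) = 3.29 dB

3.29 dB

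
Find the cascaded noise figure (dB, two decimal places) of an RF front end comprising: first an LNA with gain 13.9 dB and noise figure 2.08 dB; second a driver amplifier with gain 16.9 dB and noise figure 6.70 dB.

Convert to linear (a loss of L dB is a gain of −L dB): F_i = 10^(NF_i/10), G_i = 10^(G_i,dB/10)
  Stage 1: F_1 = 10^(2.08/10) = 1.614, G_1 = 10^(13.9/10) = 24.55
  Stage 2: F_2 = 10^(6.70/10) = 4.677, G_2 = 10^(16.9/10) = 48.98
Friis cascade:
  F = 1.614 + (4.677 − 1)/24.55 = 1.764
NF = 10 log₁₀(1.764) = 2.47 dB

2.47 dB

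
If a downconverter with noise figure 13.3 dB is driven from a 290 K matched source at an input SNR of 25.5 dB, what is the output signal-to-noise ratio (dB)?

12.2 dB

By definition F = SNR_in/SNR_out, so in dB: SNR_out = SNR_in − NF
SNR_out = 25.5 − 13.3 = 12.2 dB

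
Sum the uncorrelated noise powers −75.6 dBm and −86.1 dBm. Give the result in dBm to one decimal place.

Convert to linear, add, convert back:
P₁ = 2.75×10⁻¹¹ W, P₂ = 2.45×10⁻¹² W
P_tot = 3.00×10⁻¹¹ W → 10 log₁₀(P_tot / 10⁻³) = −75.2 dBm

−75.2 dBm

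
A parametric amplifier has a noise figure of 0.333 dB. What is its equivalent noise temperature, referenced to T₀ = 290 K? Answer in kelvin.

F = 10^(0.333/10) = 1.07969
T_e = (F − 1)·T₀ = (1.07969 − 1) × 290 = 23.1 K

23.1 K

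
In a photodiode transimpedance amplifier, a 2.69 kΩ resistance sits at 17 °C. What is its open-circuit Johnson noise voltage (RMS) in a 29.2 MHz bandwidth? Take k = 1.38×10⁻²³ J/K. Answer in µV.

35.5 µV

T = 17 °C + 273.15 = 290.15 K
V_n = √(4kTRB)
4kTRB = 4 × 1.38×10⁻²³ × 290.15 × 2.69×10³ × 2.92×10⁷ = 1.26×10⁻⁹ V²
V_n = √(1.26×10⁻⁹) = 3.55×10⁻⁵ V = 35.5 µV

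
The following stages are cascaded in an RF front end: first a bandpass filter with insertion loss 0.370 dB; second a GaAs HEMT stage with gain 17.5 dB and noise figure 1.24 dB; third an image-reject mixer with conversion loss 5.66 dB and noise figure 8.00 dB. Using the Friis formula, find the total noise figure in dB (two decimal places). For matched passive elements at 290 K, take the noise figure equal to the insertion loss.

1.91 dB

Convert to linear (a loss of L dB is a gain of −L dB): F_i = 10^(NF_i/10), G_i = 10^(G_i,dB/10)
  Stage 1: F_1 = 10^(0.370/10) = 1.089, G_1 = 10^(−0.370/10) = 0.9183
  Stage 2: F_2 = 10^(1.24/10) = 1.330, G_2 = 10^(17.5/10) = 56.23
  Stage 3: F_3 = 10^(8.00/10) = 6.310, G_3 = 10^(−5.66/10) = 0.2716
Friis cascade:
  F = 1.089 + (1.330 − 1)/0.9183 + (6.310 − 1)/51.64 = 1.552
NF = 10 log₁₀(1.552) = 1.91 dB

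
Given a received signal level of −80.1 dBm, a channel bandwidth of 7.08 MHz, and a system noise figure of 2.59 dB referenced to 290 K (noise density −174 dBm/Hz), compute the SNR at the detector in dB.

Noise floor: N = −174 + 10 log₁₀(B) + NF
10 log₁₀(7.08×10⁶) = 68.5 dB
N = −174 + 68.5 + 2.59 = −102.91 dBm
SNR = P_sig − N = −80.1 − (−102.91) = 22.81 dB → 22.8 dB

22.8 dB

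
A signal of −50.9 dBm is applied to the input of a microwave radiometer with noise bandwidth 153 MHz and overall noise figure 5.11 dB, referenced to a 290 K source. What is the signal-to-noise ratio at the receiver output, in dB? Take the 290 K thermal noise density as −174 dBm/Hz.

Noise floor: N = −174 + 10 log₁₀(B) + NF
10 log₁₀(1.53×10⁸) = 81.85 dB
N = −174 + 81.85 + 5.11 = −87.04 dBm
SNR = P_sig − N = −50.9 − (−87.04) = 36.14 dB → 36.1 dB

36.1 dB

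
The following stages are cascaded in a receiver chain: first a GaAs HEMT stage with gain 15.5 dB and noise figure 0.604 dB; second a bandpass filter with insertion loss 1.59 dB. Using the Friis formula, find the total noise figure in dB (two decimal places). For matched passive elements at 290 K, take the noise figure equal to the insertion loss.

Convert to linear (a loss of L dB is a gain of −L dB): F_i = 10^(NF_i/10), G_i = 10^(G_i,dB/10)
  Stage 1: F_1 = 10^(0.604/10) = 1.149, G_1 = 10^(15.5/10) = 35.48
  Stage 2: F_2 = 10^(1.59/10) = 1.442, G_2 = 10^(−1.59/10) = 0.6934
Friis cascade:
  F = 1.149 + (1.442 − 1)/35.48 = 1.162
NF = 10 log₁₀(1.162) = 0.65 dB

0.65 dB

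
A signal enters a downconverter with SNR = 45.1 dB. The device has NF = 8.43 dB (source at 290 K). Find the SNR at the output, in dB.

36.67 dB

By definition F = SNR_in/SNR_out, so in dB: SNR_out = SNR_in − NF
SNR_out = 45.1 − 8.43 = 36.67 dB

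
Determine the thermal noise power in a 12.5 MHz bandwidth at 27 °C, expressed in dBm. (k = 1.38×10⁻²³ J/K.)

−102.9 dBm

T = 27 °C + 273.15 = 300.15 K
P_n = kTB = 1.38×10⁻²³ × 300.15 × 1.25×10⁷ = 5.18×10⁻¹⁴ W
In dBm: 10 log₁₀(5.18×10⁻¹⁴ / 10⁻³) = −102.9 dBm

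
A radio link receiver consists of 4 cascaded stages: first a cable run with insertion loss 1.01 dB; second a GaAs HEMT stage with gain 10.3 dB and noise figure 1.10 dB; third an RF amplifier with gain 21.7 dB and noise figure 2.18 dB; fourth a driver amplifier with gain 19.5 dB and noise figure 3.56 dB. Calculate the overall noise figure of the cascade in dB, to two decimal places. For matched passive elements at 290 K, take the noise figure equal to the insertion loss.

2.31 dB

Convert to linear (a loss of L dB is a gain of −L dB): F_i = 10^(NF_i/10), G_i = 10^(G_i,dB/10)
  Stage 1: F_1 = 10^(1.01/10) = 1.262, G_1 = 10^(−1.01/10) = 0.7925
  Stage 2: F_2 = 10^(1.10/10) = 1.288, G_2 = 10^(10.3/10) = 10.72
  Stage 3: F_3 = 10^(2.18/10) = 1.652, G_3 = 10^(21.7/10) = 147.9
  Stage 4: F_4 = 10^(3.56/10) = 2.270, G_4 = 10^(19.5/10) = 89.13
Friis cascade:
  F = 1.262 + (1.288 − 1)/0.7925 + (1.652 − 1)/8.492 + (2.270 − 1)/1256 = 1.703
NF = 10 log₁₀(1.703) = 2.31 dB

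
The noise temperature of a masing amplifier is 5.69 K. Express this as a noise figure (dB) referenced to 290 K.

F = 1 + T_e/T₀ = 1 + 5.69/290 = 1.01962
NF = 10 log₁₀(1.01962) = 0.084 dB

0.084 dB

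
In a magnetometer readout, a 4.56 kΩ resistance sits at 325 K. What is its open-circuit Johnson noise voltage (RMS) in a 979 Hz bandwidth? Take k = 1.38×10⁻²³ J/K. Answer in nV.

283 nV

V_n = √(4kTRB)
4kTRB = 4 × 1.38×10⁻²³ × 325 × 4.56×10³ × 9.79×10² = 8.01×10⁻¹⁴ V²
V_n = √(8.01×10⁻¹⁴) = 2.83×10⁻⁷ V = 283 nV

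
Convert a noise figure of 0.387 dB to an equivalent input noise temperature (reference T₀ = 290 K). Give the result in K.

27.0 K

F = 10^(0.387/10) = 1.0932
T_e = (F − 1)·T₀ = (1.0932 − 1) × 290 = 27.0 K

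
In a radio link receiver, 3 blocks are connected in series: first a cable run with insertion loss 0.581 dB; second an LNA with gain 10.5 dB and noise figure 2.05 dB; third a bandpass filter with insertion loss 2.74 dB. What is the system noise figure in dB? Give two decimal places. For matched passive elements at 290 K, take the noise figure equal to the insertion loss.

Convert to linear (a loss of L dB is a gain of −L dB): F_i = 10^(NF_i/10), G_i = 10^(G_i,dB/10)
  Stage 1: F_1 = 10^(0.581/10) = 1.143, G_1 = 10^(−0.581/10) = 0.8748
  Stage 2: F_2 = 10^(2.05/10) = 1.603, G_2 = 10^(10.5/10) = 11.22
  Stage 3: F_3 = 10^(2.74/10) = 1.879, G_3 = 10^(−2.74/10) = 0.5321
Friis cascade:
  F = 1.143 + (1.603 − 1)/0.8748 + (1.879 − 1)/9.815 = 1.922
NF = 10 log₁₀(1.922) = 2.84 dB

2.84 dB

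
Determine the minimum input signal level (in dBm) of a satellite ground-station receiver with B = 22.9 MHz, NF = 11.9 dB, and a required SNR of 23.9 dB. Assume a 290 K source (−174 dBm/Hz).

Sensitivity = −174 + 10 log₁₀(B) + NF + SNR_min
= −174 + 73.6 + 11.9 + 23.9
= −64.6 dBm → −64.6 dBm

−64.6 dBm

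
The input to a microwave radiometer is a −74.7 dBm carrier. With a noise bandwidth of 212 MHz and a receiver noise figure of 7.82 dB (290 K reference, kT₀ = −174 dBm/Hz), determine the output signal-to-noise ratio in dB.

8.2 dB

Noise floor: N = −174 + 10 log₁₀(B) + NF
10 log₁₀(2.12×10⁸) = 83.26 dB
N = −174 + 83.26 + 7.82 = −82.92 dBm
SNR = P_sig − N = −74.7 − (−82.92) = 8.22 dB → 8.2 dB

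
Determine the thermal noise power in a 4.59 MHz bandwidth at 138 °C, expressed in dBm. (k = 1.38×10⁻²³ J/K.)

T = 138 °C + 273.15 = 411.15 K
P_n = kTB = 1.38×10⁻²³ × 411.15 × 4.59×10⁶ = 2.60×10⁻¹⁴ W
In dBm: 10 log₁₀(2.60×10⁻¹⁴ / 10⁻³) = −105.8 dBm

−105.8 dBm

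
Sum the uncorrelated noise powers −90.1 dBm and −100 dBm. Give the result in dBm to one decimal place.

Convert to linear, add, convert back:
P₁ = 9.77×10⁻¹³ W, P₂ = 1.00×10⁻¹³ W
P_tot = 1.08×10⁻¹² W → 10 log₁₀(P_tot / 10⁻³) = −89.7 dBm

−89.7 dBm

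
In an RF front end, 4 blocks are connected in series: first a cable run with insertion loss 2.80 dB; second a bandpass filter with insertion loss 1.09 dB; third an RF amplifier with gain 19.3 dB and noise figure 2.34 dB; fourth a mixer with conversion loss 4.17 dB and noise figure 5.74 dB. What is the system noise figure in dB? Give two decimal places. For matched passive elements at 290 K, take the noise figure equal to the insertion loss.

Convert to linear (a loss of L dB is a gain of −L dB): F_i = 10^(NF_i/10), G_i = 10^(G_i,dB/10)
  Stage 1: F_1 = 10^(2.80/10) = 1.905, G_1 = 10^(−2.80/10) = 0.5248
  Stage 2: F_2 = 10^(1.09/10) = 1.285, G_2 = 10^(−1.09/10) = 0.7780
  Stage 3: F_3 = 10^(2.34/10) = 1.714, G_3 = 10^(19.3/10) = 85.11
  Stage 4: F_4 = 10^(5.74/10) = 3.750, G_4 = 10^(−4.17/10) = 0.3828
Friis cascade:
  F = 1.905 + (1.285 − 1)/0.5248 + (1.714 − 1)/0.4083 + (3.750 − 1)/34.75 = 4.277
NF = 10 log₁₀(4.277) = 6.31 dB

6.31 dB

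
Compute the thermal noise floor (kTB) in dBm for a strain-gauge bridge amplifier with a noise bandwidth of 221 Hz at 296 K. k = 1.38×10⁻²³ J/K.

−150.4 dBm

P_n = kTB = 1.38×10⁻²³ × 296 × 2.21×10² = 9.03×10⁻¹⁹ W
In dBm: 10 log₁₀(9.03×10⁻¹⁹ / 10⁻³) = −150.4 dBm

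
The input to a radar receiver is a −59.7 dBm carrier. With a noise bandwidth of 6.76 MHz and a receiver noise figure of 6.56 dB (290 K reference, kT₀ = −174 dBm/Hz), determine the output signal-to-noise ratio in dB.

Noise floor: N = −174 + 10 log₁₀(B) + NF
10 log₁₀(6.76×10⁶) = 68.3 dB
N = −174 + 68.3 + 6.56 = −99.14 dBm
SNR = P_sig − N = −59.7 − (−99.14) = 39.44 dB → 39.4 dB

39.4 dB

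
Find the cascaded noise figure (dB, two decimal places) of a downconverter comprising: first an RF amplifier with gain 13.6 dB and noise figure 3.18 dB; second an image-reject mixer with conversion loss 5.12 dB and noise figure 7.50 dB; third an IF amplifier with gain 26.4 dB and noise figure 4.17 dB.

4.00 dB

Convert to linear (a loss of L dB is a gain of −L dB): F_i = 10^(NF_i/10), G_i = 10^(G_i,dB/10)
  Stage 1: F_1 = 10^(3.18/10) = 2.080, G_1 = 10^(13.6/10) = 22.91
  Stage 2: F_2 = 10^(7.50/10) = 5.623, G_2 = 10^(−5.12/10) = 0.3076
  Stage 3: F_3 = 10^(4.17/10) = 2.612, G_3 = 10^(26.4/10) = 436.5
Friis cascade:
  F = 2.080 + (5.623 − 1)/22.91 + (2.612 − 1)/7.047 = 2.510
NF = 10 log₁₀(2.510) = 4.00 dB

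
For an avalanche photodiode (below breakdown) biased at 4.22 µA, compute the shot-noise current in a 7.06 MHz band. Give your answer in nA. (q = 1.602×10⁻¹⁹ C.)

3.09 nA

I_n = √(2qI·B)
2qI·B = 2 × 1.602×10⁻¹⁹ × 4.22×10⁻⁶ × 7.06×10⁶ = 9.55×10⁻¹⁸ A²
I_n = √(9.55×10⁻¹⁸) = 3.09×10⁻⁹ A = 3.09 nA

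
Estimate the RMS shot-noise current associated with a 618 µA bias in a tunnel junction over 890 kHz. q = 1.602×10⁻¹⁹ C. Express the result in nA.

13.3 nA

I_n = √(2qI·B)
2qI·B = 2 × 1.602×10⁻¹⁹ × 6.18×10⁻⁴ × 8.90×10⁵ = 1.76×10⁻¹⁶ A²
I_n = √(1.76×10⁻¹⁶) = 1.33×10⁻⁸ A = 13.3 nA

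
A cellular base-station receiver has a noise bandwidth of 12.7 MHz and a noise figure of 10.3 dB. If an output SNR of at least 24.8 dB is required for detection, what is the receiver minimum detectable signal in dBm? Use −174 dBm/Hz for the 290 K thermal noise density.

−67.9 dBm

Sensitivity = −174 + 10 log₁₀(B) + NF + SNR_min
= −174 + 71.04 + 10.3 + 24.8
= −67.86 dBm → −67.9 dBm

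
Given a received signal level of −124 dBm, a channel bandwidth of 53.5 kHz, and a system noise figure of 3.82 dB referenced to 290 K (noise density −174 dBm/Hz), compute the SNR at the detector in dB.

−1.1 dB

Noise floor: N = −174 + 10 log₁₀(B) + NF
10 log₁₀(5.35×10⁴) = 47.28 dB
N = −174 + 47.28 + 3.82 = −122.90 dBm
SNR = P_sig − N = −124 − (−122.90) = −1.10 dB → −1.1 dB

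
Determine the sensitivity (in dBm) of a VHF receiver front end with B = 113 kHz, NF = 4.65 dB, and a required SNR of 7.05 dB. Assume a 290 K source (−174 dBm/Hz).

Sensitivity = −174 + 10 log₁₀(B) + NF + SNR_min
= −174 + 50.53 + 4.65 + 7.05
= −111.77 dBm → −111.8 dBm

−111.8 dBm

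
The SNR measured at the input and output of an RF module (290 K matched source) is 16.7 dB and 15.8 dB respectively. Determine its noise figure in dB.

NF (dB) = SNR_in(dB) − SNR_out(dB) when the source is at T₀
NF = 16.7 − 15.8 = 0.9 dB

0.9 dB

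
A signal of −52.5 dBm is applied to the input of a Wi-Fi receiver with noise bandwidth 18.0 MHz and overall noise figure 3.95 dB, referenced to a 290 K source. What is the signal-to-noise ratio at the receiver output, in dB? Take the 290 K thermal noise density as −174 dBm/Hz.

45.0 dB

Noise floor: N = −174 + 10 log₁₀(B) + NF
10 log₁₀(1.80×10⁷) = 72.55 dB
N = −174 + 72.55 + 3.95 = −97.50 dBm
SNR = P_sig − N = −52.5 − (−97.50) = 45.00 dB → 45.0 dB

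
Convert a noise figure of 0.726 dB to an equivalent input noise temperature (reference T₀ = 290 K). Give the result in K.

52.8 K

F = 10^(0.726/10) = 1.18195
T_e = (F − 1)·T₀ = (1.18195 − 1) × 290 = 52.8 K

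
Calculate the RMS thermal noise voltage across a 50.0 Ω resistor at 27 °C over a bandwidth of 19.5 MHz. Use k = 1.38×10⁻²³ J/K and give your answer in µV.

T = 27 °C + 273.15 = 300.15 K
V_n = √(4kTRB)
4kTRB = 4 × 1.38×10⁻²³ × 300.15 × 5.00×10¹ × 1.95×10⁷ = 1.62×10⁻¹¹ V²
V_n = √(1.62×10⁻¹¹) = 4.02×10⁻⁶ V = 4.02 µV

4.02 µV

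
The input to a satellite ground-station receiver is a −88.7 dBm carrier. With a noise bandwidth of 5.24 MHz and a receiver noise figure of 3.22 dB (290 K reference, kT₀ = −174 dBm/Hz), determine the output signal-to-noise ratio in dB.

Noise floor: N = −174 + 10 log₁₀(B) + NF
10 log₁₀(5.24×10⁶) = 67.19 dB
N = −174 + 67.19 + 3.22 = −103.59 dBm
SNR = P_sig − N = −88.7 − (−103.59) = 14.89 dB → 14.9 dB

14.9 dB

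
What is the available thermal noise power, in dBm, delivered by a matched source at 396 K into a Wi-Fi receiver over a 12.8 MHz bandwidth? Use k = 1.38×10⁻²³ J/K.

P_n = kTB = 1.38×10⁻²³ × 396 × 1.28×10⁷ = 6.99×10⁻¹⁴ W
In dBm: 10 log₁₀(6.99×10⁻¹⁴ / 10⁻³) = −101.6 dBm

−101.6 dBm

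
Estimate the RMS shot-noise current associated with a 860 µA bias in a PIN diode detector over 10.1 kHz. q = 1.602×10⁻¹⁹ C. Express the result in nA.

I_n = √(2qI·B)
2qI·B = 2 × 1.602×10⁻¹⁹ × 8.60×10⁻⁴ × 1.01×10⁴ = 2.78×10⁻¹⁸ A²
I_n = √(2.78×10⁻¹⁸) = 1.67×10⁻⁹ A = 1.67 nA

1.67 nA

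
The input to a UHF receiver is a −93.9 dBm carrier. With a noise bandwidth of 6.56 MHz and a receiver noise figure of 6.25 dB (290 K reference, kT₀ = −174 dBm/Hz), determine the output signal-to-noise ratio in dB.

5.7 dB

Noise floor: N = −174 + 10 log₁₀(B) + NF
10 log₁₀(6.56×10⁶) = 68.17 dB
N = −174 + 68.17 + 6.25 = −99.58 dBm
SNR = P_sig − N = −93.9 − (−99.58) = 5.68 dB → 5.7 dB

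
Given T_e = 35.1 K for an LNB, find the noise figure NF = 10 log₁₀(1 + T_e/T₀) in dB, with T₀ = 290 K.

F = 1 + T_e/T₀ = 1 + 35.1/290 = 1.12103
NF = 10 log₁₀(1.12103) = 0.496 dB

0.496 dB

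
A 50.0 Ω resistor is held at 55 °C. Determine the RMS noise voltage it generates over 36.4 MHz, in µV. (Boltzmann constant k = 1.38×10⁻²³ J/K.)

T = 55 °C + 273.15 = 328.15 K
V_n = √(4kTRB)
4kTRB = 4 × 1.38×10⁻²³ × 328.15 × 5.00×10¹ × 3.64×10⁷ = 3.30×10⁻¹¹ V²
V_n = √(3.30×10⁻¹¹) = 5.74×10⁻⁶ V = 5.74 µV

5.74 µV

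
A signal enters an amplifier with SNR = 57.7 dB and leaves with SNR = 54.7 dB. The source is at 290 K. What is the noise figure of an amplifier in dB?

NF (dB) = SNR_in(dB) − SNR_out(dB) when the source is at T₀
NF = 57.7 − 54.7 = 3.0 dB

3.0 dB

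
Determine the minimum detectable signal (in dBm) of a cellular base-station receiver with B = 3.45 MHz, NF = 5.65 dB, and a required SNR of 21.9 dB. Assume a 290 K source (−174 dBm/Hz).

Sensitivity = −174 + 10 log₁₀(B) + NF + SNR_min
= −174 + 65.38 + 5.65 + 21.9
= −81.07 dBm → −81.1 dBm

−81.1 dBm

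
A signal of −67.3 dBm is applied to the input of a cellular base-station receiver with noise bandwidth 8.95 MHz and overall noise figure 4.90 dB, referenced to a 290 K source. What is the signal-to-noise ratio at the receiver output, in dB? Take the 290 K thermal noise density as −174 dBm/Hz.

Noise floor: N = −174 + 10 log₁₀(B) + NF
10 log₁₀(8.95×10⁶) = 69.52 dB
N = −174 + 69.52 + 4.90 = −99.58 dBm
SNR = P_sig − N = −67.3 − (−99.58) = 32.28 dB → 32.3 dB

32.3 dB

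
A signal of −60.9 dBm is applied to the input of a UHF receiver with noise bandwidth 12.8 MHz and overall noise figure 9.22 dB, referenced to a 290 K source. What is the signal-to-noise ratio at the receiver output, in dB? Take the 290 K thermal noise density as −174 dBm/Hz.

Noise floor: N = −174 + 10 log₁₀(B) + NF
10 log₁₀(1.28×10⁷) = 71.07 dB
N = −174 + 71.07 + 9.22 = −93.71 dBm
SNR = P_sig − N = −60.9 − (−93.71) = 32.81 dB → 32.8 dB

32.8 dB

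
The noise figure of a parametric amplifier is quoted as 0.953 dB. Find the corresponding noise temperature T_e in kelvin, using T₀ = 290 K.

F = 10^(0.953/10) = 1.24537
T_e = (F − 1)·T₀ = (1.24537 − 1) × 290 = 71.2 K

71.2 K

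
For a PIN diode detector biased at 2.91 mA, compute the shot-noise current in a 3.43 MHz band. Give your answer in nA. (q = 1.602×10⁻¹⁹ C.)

I_n = √(2qI·B)
2qI·B = 2 × 1.602×10⁻¹⁹ × 2.91×10⁻³ × 3.43×10⁶ = 3.20×10⁻¹⁵ A²
I_n = √(3.20×10⁻¹⁵) = 5.66×10⁻⁸ A = 56.6 nA

56.6 nA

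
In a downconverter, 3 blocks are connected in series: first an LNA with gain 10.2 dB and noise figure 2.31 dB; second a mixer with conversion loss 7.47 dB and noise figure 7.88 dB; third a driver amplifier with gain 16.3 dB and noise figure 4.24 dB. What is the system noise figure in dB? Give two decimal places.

4.88 dB

Convert to linear (a loss of L dB is a gain of −L dB): F_i = 10^(NF_i/10), G_i = 10^(G_i,dB/10)
  Stage 1: F_1 = 10^(2.31/10) = 1.702, G_1 = 10^(10.2/10) = 10.47
  Stage 2: F_2 = 10^(7.88/10) = 6.138, G_2 = 10^(−7.47/10) = 0.1791
  Stage 3: F_3 = 10^(4.24/10) = 2.655, G_3 = 10^(16.3/10) = 42.66
Friis cascade:
  F = 1.702 + (6.138 − 1)/10.47 + (2.655 − 1)/1.875 = 3.075
NF = 10 log₁₀(3.075) = 4.88 dB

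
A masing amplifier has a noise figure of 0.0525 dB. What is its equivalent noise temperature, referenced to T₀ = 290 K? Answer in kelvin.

F = 10^(0.0525/10) = 1.01216
T_e = (F − 1)·T₀ = (1.01216 − 1) × 290 = 3.53 K

3.53 K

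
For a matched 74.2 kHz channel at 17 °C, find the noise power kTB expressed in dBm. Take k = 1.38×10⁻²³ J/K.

−125.3 dBm

T = 17 °C + 273.15 = 290.15 K
P_n = kTB = 1.38×10⁻²³ × 290.15 × 7.42×10⁴ = 2.97×10⁻¹⁶ W
In dBm: 10 log₁₀(2.97×10⁻¹⁶ / 10⁻³) = −125.3 dBm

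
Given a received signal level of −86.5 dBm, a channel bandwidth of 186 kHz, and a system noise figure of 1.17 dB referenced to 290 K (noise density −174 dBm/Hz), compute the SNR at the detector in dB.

33.6 dB

Noise floor: N = −174 + 10 log₁₀(B) + NF
10 log₁₀(1.86×10⁵) = 52.7 dB
N = −174 + 52.7 + 1.17 = −120.13 dBm
SNR = P_sig − N = −86.5 − (−120.13) = 33.63 dB → 33.6 dB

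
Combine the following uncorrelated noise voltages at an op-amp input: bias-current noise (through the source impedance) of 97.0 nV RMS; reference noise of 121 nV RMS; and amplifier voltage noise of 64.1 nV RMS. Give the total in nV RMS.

168 nV

Uncorrelated sources add in power (mean-square): V_tot = √(ΣV_i²)
V_tot = √[(9.70×10⁻⁸)² + (1.21×10⁻⁷)² + (6.41×10⁻⁸)²] = 1.68×10⁻⁷ V = 168 nV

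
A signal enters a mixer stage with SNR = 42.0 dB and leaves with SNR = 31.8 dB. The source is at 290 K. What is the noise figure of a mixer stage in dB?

10.2 dB

NF (dB) = SNR_in(dB) − SNR_out(dB) when the source is at T₀
NF = 42.0 − 31.8 = 10.2 dB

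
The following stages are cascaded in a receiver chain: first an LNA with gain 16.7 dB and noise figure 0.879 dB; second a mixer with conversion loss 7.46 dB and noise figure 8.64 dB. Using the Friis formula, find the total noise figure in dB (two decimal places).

1.33 dB

Convert to linear (a loss of L dB is a gain of −L dB): F_i = 10^(NF_i/10), G_i = 10^(G_i,dB/10)
  Stage 1: F_1 = 10^(0.879/10) = 1.224, G_1 = 10^(16.7/10) = 46.77
  Stage 2: F_2 = 10^(8.64/10) = 7.311, G_2 = 10^(−7.46/10) = 0.1795
Friis cascade:
  F = 1.224 + (7.311 − 1)/46.77 = 1.359
NF = 10 log₁₀(1.359) = 1.33 dB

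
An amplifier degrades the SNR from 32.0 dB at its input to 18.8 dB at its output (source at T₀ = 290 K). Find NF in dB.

13.2 dB

NF (dB) = SNR_in(dB) − SNR_out(dB) when the source is at T₀
NF = 32.0 − 18.8 = 13.2 dB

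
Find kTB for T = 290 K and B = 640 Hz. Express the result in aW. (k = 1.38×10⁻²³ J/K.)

2.56 aW

P_n = kTB = 1.38×10⁻²³ × 290 × 6.40×10² = 2.56×10⁻¹⁸ W = 2.56 aW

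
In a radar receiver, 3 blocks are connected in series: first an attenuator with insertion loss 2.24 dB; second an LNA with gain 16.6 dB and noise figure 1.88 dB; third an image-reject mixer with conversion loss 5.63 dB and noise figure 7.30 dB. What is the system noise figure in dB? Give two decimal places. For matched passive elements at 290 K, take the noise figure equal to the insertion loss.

Convert to linear (a loss of L dB is a gain of −L dB): F_i = 10^(NF_i/10), G_i = 10^(G_i,dB/10)
  Stage 1: F_1 = 10^(2.24/10) = 1.675, G_1 = 10^(−2.24/10) = 0.5970
  Stage 2: F_2 = 10^(1.88/10) = 1.542, G_2 = 10^(16.6/10) = 45.71
  Stage 3: F_3 = 10^(7.30/10) = 5.370, G_3 = 10^(−5.63/10) = 0.2735
Friis cascade:
  F = 1.675 + (1.542 − 1)/0.5970 + (5.370 − 1)/27.29 = 2.742
NF = 10 log₁₀(2.742) = 4.38 dB

4.38 dB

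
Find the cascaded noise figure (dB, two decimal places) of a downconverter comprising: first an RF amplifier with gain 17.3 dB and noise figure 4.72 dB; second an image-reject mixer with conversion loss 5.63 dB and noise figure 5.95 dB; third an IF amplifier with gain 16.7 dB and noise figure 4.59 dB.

Convert to linear (a loss of L dB is a gain of −L dB): F_i = 10^(NF_i/10), G_i = 10^(G_i,dB/10)
  Stage 1: F_1 = 10^(4.72/10) = 2.965, G_1 = 10^(17.3/10) = 53.70
  Stage 2: F_2 = 10^(5.95/10) = 3.936, G_2 = 10^(−5.63/10) = 0.2735
  Stage 3: F_3 = 10^(4.59/10) = 2.877, G_3 = 10^(16.7/10) = 46.77
Friis cascade:
  F = 2.965 + (3.936 − 1)/53.70 + (2.877 − 1)/14.69 = 3.147
NF = 10 log₁₀(3.147) = 4.98 dB

4.98 dB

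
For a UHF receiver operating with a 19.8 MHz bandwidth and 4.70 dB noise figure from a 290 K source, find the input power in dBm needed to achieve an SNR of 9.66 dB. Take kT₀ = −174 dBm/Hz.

Sensitivity = −174 + 10 log₁₀(B) + NF + SNR_min
= −174 + 72.97 + 4.70 + 9.66
= −86.67 dBm → −86.7 dBm

−86.7 dBm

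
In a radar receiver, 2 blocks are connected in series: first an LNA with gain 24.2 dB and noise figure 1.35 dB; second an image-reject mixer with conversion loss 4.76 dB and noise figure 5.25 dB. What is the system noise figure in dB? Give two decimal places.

1.38 dB

Convert to linear (a loss of L dB is a gain of −L dB): F_i = 10^(NF_i/10), G_i = 10^(G_i,dB/10)
  Stage 1: F_1 = 10^(1.35/10) = 1.365, G_1 = 10^(24.2/10) = 263.0
  Stage 2: F_2 = 10^(5.25/10) = 3.350, G_2 = 10^(−4.76/10) = 0.3342
Friis cascade:
  F = 1.365 + (3.350 − 1)/263.0 = 1.374
NF = 10 log₁₀(1.374) = 1.38 dB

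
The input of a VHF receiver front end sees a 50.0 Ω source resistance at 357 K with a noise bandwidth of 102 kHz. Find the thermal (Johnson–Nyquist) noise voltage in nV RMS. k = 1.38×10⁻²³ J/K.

V_n = √(4kTRB)
4kTRB = 4 × 1.38×10⁻²³ × 357 × 5.00×10¹ × 1.02×10⁵ = 1.01×10⁻¹³ V²
V_n = √(1.01×10⁻¹³) = 3.17×10⁻⁷ V = 317 nV

317 nV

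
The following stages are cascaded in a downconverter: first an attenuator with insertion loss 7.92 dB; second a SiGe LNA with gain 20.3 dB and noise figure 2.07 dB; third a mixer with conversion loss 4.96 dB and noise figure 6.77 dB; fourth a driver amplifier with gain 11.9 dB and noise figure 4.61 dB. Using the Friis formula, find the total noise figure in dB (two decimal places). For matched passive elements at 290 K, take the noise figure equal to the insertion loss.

Convert to linear (a loss of L dB is a gain of −L dB): F_i = 10^(NF_i/10), G_i = 10^(G_i,dB/10)
  Stage 1: F_1 = 10^(7.92/10) = 6.194, G_1 = 10^(−7.92/10) = 0.1614
  Stage 2: F_2 = 10^(2.07/10) = 1.611, G_2 = 10^(20.3/10) = 107.2
  Stage 3: F_3 = 10^(6.77/10) = 4.753, G_3 = 10^(−4.96/10) = 0.3192
  Stage 4: F_4 = 10^(4.61/10) = 2.891, G_4 = 10^(11.9/10) = 15.49
Friis cascade:
  F = 6.194 + (1.611 − 1)/0.1614 + (4.753 − 1)/17.30 + (2.891 − 1)/5.521 = 10.54
NF = 10 log₁₀(10.54) = 10.23 dB

10.23 dB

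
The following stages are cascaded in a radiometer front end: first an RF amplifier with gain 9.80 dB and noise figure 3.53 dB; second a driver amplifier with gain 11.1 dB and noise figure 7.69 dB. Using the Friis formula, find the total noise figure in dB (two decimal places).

4.42 dB

Convert to linear (a loss of L dB is a gain of −L dB): F_i = 10^(NF_i/10), G_i = 10^(G_i,dB/10)
  Stage 1: F_1 = 10^(3.53/10) = 2.254, G_1 = 10^(9.80/10) = 9.550
  Stage 2: F_2 = 10^(7.69/10) = 5.875, G_2 = 10^(11.1/10) = 12.88
Friis cascade:
  F = 2.254 + (5.875 − 1)/9.550 = 2.765
NF = 10 log₁₀(2.765) = 4.42 dB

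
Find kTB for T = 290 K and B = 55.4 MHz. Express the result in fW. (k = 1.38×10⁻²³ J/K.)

222 fW

P_n = kTB = 1.38×10⁻²³ × 290 × 5.54×10⁷ = 2.22×10⁻¹³ W = 222 fW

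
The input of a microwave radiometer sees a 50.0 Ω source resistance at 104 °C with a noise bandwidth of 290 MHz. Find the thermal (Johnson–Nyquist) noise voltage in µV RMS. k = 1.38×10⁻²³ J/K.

T = 104 °C + 273.15 = 377.15 K
V_n = √(4kTRB)
4kTRB = 4 × 1.38×10⁻²³ × 377.15 × 5.00×10¹ × 2.90×10⁸ = 3.02×10⁻¹⁰ V²
V_n = √(3.02×10⁻¹⁰) = 1.74×10⁻⁵ V = 17.4 µV

17.4 µV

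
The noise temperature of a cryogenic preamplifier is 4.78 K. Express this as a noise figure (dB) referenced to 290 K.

0.071 dB

F = 1 + T_e/T₀ = 1 + 4.78/290 = 1.01648
NF = 10 log₁₀(1.01648) = 0.071 dB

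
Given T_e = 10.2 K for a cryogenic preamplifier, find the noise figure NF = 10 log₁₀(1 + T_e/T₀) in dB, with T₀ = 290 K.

F = 1 + T_e/T₀ = 1 + 10.2/290 = 1.03517
NF = 10 log₁₀(1.03517) = 0.150 dB

0.150 dB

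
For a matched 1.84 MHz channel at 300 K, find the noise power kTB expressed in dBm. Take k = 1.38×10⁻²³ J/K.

−111.2 dBm

P_n = kTB = 1.38×10⁻²³ × 300 × 1.84×10⁶ = 7.62×10⁻¹⁵ W
In dBm: 10 log₁₀(7.62×10⁻¹⁵ / 10⁻³) = −111.2 dBm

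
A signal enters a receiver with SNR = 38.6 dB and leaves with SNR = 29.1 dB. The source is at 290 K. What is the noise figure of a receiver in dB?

9.5 dB

NF (dB) = SNR_in(dB) − SNR_out(dB) when the source is at T₀
NF = 38.6 − 29.1 = 9.5 dB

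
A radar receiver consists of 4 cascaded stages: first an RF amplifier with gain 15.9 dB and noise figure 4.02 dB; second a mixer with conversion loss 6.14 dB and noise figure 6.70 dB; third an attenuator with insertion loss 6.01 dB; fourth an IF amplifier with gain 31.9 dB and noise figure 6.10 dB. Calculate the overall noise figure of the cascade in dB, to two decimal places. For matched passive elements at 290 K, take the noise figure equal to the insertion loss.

6.26 dB

Convert to linear (a loss of L dB is a gain of −L dB): F_i = 10^(NF_i/10), G_i = 10^(G_i,dB/10)
  Stage 1: F_1 = 10^(4.02/10) = 2.523, G_1 = 10^(15.9/10) = 38.90
  Stage 2: F_2 = 10^(6.70/10) = 4.677, G_2 = 10^(−6.14/10) = 0.2432
  Stage 3: F_3 = 10^(6.01/10) = 3.990, G_3 = 10^(−6.01/10) = 0.2506
  Stage 4: F_4 = 10^(6.10/10) = 4.074, G_4 = 10^(31.9/10) = 1549
Friis cascade:
  F = 2.523 + (4.677 − 1)/38.90 + (3.990 − 1)/9.462 + (4.074 − 1)/2.371 = 4.230
NF = 10 log₁₀(4.230) = 6.26 dB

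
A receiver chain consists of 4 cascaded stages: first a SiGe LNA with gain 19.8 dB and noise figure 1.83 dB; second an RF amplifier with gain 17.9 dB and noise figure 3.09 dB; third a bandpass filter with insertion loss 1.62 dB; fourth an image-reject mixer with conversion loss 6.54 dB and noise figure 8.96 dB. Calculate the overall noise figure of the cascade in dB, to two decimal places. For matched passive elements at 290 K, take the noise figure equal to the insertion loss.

1.87 dB

Convert to linear (a loss of L dB is a gain of −L dB): F_i = 10^(NF_i/10), G_i = 10^(G_i,dB/10)
  Stage 1: F_1 = 10^(1.83/10) = 1.524, G_1 = 10^(19.8/10) = 95.50
  Stage 2: F_2 = 10^(3.09/10) = 2.037, G_2 = 10^(17.9/10) = 61.66
  Stage 3: F_3 = 10^(1.62/10) = 1.452, G_3 = 10^(−1.62/10) = 0.6887
  Stage 4: F_4 = 10^(8.96/10) = 7.870, G_4 = 10^(−6.54/10) = 0.2218
Friis cascade:
  F = 1.524 + (2.037 − 1)/95.50 + (1.452 − 1)/5888 + (7.870 − 1)/4055 = 1.537
NF = 10 log₁₀(1.537) = 1.87 dB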